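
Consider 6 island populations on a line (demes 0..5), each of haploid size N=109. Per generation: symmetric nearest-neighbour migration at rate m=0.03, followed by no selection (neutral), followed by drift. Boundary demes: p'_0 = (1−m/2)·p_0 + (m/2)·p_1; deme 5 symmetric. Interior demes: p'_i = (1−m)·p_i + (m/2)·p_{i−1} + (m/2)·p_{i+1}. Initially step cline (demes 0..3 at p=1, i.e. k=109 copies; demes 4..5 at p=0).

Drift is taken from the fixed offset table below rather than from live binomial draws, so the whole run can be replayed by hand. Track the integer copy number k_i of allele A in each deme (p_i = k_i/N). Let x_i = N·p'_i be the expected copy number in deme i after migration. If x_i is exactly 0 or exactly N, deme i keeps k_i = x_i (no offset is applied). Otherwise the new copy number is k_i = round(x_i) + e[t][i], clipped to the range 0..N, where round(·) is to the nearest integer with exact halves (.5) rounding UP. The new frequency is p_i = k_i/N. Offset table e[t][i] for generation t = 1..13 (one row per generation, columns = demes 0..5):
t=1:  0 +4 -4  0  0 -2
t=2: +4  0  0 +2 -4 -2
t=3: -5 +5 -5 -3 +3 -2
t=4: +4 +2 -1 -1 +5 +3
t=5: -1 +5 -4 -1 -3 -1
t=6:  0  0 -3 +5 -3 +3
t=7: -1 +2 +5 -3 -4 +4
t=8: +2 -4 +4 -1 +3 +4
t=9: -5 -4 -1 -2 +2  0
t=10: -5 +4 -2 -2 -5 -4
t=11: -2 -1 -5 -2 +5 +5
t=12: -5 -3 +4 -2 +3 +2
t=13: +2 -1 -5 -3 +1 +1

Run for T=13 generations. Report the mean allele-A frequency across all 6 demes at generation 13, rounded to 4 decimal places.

0.6193

t=0: k=[109 109 109 109 0 0]
t=1: x=[109.0000 109.0000 109.0000 107.3650 1.6350 0.0000] k=[109 109 109 107 2 0]
t=2: x=[109.0000 109.0000 108.9700 105.4550 3.5450 0.0300] k=[109 109 109 107 0 0]
t=3: x=[109.0000 109.0000 108.9700 105.4250 1.6050 0.0000] k=[109 109 104 102 5 0]
t=4: x=[109.0000 108.9250 104.0450 100.5750 6.3800 0.0750] k=[109 109 103 100 11 3]
t=5: x=[109.0000 108.9100 103.0450 98.7100 12.2150 3.1200] k=[109 109 99 98 9 2]
t=6: x=[109.0000 108.8500 99.1350 96.6800 10.2300 2.1050] k=[109 109 96 102 7 5]
t=7: x=[109.0000 108.8050 96.2850 100.4850 8.3950 5.0300] k=[109 109 101 97 4 9]
t=8: x=[109.0000 108.8800 101.0600 95.6650 5.4700 8.9250] k=[109 105 105 95 8 13]
t=9: x=[108.9400 105.0600 104.8500 93.8450 9.3800 12.9250] k=[104 101 104 92 11 13]
t=10: x=[103.9550 101.0900 103.7750 90.9650 12.2450 12.9700] k=[99 105 102 89 7 9]
t=11: x=[99.0900 104.8650 101.8500 87.9650 8.2600 8.9700] k=[97 104 97 86 13 14]
t=12: x=[97.1050 103.7900 96.9400 85.0700 14.1100 13.9850] k=[92 101 101 83 17 16]
t=13: x=[92.1350 100.8650 100.7300 82.2800 17.9750 16.0150] k=[94 100 96 79 19 17]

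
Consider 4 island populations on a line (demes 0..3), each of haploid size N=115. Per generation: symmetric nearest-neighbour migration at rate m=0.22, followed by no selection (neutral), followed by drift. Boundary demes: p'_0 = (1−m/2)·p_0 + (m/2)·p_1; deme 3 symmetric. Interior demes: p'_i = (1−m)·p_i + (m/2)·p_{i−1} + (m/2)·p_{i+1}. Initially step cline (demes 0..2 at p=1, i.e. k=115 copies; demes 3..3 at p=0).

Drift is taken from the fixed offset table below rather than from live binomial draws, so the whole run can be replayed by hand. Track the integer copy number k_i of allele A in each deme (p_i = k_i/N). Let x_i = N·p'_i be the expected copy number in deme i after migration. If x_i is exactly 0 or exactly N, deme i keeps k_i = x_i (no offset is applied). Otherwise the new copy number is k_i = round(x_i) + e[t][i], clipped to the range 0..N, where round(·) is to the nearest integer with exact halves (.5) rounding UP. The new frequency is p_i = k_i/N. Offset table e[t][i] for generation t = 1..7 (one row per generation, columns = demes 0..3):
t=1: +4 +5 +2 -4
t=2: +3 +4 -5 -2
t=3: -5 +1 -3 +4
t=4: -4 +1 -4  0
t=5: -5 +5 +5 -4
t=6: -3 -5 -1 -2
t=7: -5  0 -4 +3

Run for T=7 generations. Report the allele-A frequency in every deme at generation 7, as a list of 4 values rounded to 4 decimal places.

[0.8609, 0.8696, 0.6261, 0.4000]

t=0: k=[115 115 115 0]
t=1: x=[115.0000 115.0000 102.3500 12.6500] k=[115 115 104 9]
t=2: x=[115.0000 113.7900 94.7600 19.4500] k=[115 115 90 17]
t=3: x=[115.0000 112.2500 84.7200 25.0300] k=[115 113 82 29]
t=4: x=[114.7800 109.8100 79.5800 34.8300] k=[111 111 76 35]
t=5: x=[111.0000 107.1500 75.3400 39.5100] k=[106 112 80 36]
t=6: x=[106.6600 107.8200 78.6800 40.8400] k=[104 103 78 39]
t=7: x=[103.8900 100.3600 76.4600 43.2900] k=[99 100 72 46]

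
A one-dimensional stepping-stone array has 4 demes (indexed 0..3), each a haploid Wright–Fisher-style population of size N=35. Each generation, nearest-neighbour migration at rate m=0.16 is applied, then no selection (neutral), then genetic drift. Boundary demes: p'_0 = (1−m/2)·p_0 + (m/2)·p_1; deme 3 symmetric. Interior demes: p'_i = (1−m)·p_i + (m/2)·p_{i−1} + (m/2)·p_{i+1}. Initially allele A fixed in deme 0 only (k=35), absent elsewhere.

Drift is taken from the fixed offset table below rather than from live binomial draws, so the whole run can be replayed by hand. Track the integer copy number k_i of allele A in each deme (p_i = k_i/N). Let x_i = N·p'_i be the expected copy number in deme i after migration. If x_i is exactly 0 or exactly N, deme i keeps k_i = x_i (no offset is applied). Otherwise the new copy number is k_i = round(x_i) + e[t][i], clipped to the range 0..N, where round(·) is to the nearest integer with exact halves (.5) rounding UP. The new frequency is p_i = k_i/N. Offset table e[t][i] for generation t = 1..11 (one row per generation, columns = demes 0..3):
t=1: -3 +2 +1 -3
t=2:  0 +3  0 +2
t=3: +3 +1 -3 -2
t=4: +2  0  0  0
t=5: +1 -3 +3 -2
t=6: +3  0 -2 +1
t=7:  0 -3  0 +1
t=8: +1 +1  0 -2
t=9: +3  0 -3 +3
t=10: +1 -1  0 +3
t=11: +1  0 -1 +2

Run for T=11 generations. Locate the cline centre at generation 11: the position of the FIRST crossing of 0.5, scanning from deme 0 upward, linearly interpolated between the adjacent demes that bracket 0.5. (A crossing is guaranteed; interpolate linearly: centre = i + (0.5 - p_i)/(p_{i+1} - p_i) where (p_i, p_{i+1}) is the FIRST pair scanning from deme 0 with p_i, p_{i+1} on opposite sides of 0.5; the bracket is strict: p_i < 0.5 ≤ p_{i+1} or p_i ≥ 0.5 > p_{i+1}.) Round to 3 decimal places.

0.676

t=0: k=[35 0 0 0]
t=1: x=[32.2000 2.8000 0.0000 0.0000] k=[29 5 0 0]
t=2: x=[27.0800 6.5200 0.4000 0.0000] k=[27 10 0 0]
t=3: x=[25.6400 10.5600 0.8000 0.0000] k=[29 12 0 0]
t=4: x=[27.6400 12.4000 0.9600 0.0000] k=[30 12 1 0]
t=5: x=[28.5600 12.5600 1.8000 0.0800] k=[30 10 5 0]
t=6: x=[28.4000 11.2000 5.0000 0.4000] k=[31 11 3 1]
t=7: x=[29.4000 11.9600 3.4800 1.1600] k=[29 9 3 2]
t=8: x=[27.4000 10.1200 3.4000 2.0800] k=[28 11 3 0]
t=9: x=[26.6400 11.7200 3.4000 0.2400] k=[30 12 0 3]
t=10: x=[28.5600 12.4800 1.2000 2.7600] k=[30 11 1 6]
t=11: x=[28.4800 11.7200 2.2000 5.6000] k=[29 12 1 8]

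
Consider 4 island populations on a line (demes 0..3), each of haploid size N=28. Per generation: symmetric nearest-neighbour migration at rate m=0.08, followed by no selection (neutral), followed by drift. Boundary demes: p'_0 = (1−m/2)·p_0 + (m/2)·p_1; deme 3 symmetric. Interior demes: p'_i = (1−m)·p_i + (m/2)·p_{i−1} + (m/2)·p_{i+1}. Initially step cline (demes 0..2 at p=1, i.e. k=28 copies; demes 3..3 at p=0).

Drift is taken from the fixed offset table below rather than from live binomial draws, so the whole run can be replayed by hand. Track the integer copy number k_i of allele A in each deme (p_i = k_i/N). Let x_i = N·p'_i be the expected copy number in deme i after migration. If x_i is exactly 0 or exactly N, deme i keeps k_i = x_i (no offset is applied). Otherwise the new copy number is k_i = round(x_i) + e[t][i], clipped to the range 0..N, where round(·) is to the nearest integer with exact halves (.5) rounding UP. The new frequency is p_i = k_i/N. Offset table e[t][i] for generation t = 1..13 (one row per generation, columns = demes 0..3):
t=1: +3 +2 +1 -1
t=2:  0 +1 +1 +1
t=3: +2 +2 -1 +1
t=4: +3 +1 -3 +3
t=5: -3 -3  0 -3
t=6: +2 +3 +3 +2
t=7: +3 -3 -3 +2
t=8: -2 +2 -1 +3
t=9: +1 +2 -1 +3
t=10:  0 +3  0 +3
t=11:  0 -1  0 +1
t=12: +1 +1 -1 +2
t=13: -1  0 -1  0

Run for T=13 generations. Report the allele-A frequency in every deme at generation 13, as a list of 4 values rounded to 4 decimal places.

[1.0000, 1.0000, 0.6429, 0.8571]

t=0: k=[28 28 28 0]
t=1: x=[28.0000 28.0000 26.8800 1.1200] k=[28 28 28 0]
t=2: x=[28.0000 28.0000 26.8800 1.1200] k=[28 28 28 2]
t=3: x=[28.0000 28.0000 26.9600 3.0400] k=[28 28 26 4]
t=4: x=[28.0000 27.9200 25.2000 4.8800] k=[28 28 22 8]
t=5: x=[28.0000 27.7600 21.6800 8.5600] k=[28 25 22 6]
t=6: x=[27.8800 25.0000 21.4800 6.6400] k=[28 28 24 9]
t=7: x=[28.0000 27.8400 23.5600 9.6000] k=[28 25 21 12]
t=8: x=[27.8800 24.9600 20.8000 12.3600] k=[26 27 20 15]
t=9: x=[26.0400 26.6800 20.0800 15.2000] k=[27 28 19 18]
t=10: x=[27.0400 27.6000 19.3200 18.0400] k=[27 28 19 21]
t=11: x=[27.0400 27.6000 19.4400 20.9200] k=[27 27 19 22]
t=12: x=[27.0000 26.6800 19.4400 21.8800] k=[28 28 18 24]
t=13: x=[28.0000 27.6000 18.6400 23.7600] k=[28 28 18 24]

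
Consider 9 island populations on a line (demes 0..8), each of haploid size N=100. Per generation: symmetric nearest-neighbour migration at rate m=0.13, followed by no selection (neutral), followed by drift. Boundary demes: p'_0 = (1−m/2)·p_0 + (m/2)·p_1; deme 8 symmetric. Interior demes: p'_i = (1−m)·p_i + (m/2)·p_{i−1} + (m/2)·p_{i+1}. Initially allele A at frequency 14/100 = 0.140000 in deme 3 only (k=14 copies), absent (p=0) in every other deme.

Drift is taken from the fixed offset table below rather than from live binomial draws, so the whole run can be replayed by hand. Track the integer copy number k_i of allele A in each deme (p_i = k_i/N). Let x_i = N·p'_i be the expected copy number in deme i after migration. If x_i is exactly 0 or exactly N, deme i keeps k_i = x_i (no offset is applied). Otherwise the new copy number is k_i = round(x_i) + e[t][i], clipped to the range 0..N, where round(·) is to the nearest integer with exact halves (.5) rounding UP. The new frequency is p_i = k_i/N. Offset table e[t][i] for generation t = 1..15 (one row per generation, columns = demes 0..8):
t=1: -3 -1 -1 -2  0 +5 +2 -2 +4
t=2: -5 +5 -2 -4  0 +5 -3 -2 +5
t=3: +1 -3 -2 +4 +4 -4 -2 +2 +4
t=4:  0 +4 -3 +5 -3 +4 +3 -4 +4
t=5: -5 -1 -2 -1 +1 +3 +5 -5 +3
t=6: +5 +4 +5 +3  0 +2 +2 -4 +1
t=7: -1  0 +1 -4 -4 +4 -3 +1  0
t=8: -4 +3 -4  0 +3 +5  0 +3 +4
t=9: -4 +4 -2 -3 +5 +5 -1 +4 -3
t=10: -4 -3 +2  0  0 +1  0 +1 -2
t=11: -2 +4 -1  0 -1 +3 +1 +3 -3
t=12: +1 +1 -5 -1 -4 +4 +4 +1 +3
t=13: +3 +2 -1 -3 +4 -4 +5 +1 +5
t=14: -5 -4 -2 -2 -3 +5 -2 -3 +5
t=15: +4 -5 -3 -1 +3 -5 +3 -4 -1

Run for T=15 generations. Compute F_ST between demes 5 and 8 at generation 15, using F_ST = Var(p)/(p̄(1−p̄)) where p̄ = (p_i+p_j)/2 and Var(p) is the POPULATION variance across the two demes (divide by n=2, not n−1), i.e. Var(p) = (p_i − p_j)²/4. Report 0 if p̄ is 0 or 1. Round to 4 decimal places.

t=0: k=[0 0 0 14 0 0 0 0 0]
t=1: x=[0.0000 0.0000 0.9100 12.1800 0.9100 0.0000 0.0000 0.0000 0.0000] k=[0 0 0 10 1 0 0 0 0]
t=2: x=[0.0000 0.0000 0.6500 8.7650 1.5200 0.0650 0.0000 0.0000 0.0000] k=[0 0 0 5 2 5 0 0 0]
t=3: x=[0.0000 0.0000 0.3250 4.4800 2.3900 4.4800 0.3250 0.0000 0.0000] k=[0 0 0 8 6 0 0 0 0]
t=4: x=[0.0000 0.0000 0.5200 7.3500 5.7400 0.3900 0.0000 0.0000 0.0000] k=[0 0 0 12 3 4 0 0 0]
t=5: x=[0.0000 0.0000 0.7800 10.6350 3.6500 3.6750 0.2600 0.0000 0.0000] k=[0 0 0 10 5 7 5 0 0]
t=6: x=[0.0000 0.0000 0.6500 9.0250 5.4550 6.7400 4.8050 0.3250 0.0000] k=[0 0 6 12 5 9 7 0 0]
t=7: x=[0.0000 0.3900 6.0000 11.1550 5.7150 8.6100 6.6750 0.4550 0.0000] k=[0 0 7 7 2 13 4 1 0]
t=8: x=[0.0000 0.4550 6.5450 6.6750 3.0400 11.7000 4.3900 1.1300 0.0650] k=[0 3 3 7 6 17 4 4 4]
t=9: x=[0.1950 2.8050 3.2600 6.6750 6.7800 15.4400 4.8450 4.0000 4.0000] k=[0 7 1 4 12 20 4 8 1]
t=10: x=[0.4550 6.1550 1.5850 4.3250 12.0000 18.4400 5.3000 7.2850 1.4550] k=[0 3 4 4 12 19 5 8 0]
t=11: x=[0.1950 2.8700 3.9350 4.5200 11.9350 17.6350 6.1050 7.2850 0.5200] k=[0 7 3 5 11 21 7 10 0]
t=12: x=[0.4550 6.2850 3.3900 5.2600 11.2600 19.4400 8.1050 9.1550 0.6500] k=[1 7 0 4 7 23 12 10 4]
t=13: x=[1.3900 6.1550 0.7150 3.9350 7.8450 21.2450 12.5850 9.7400 4.3900] k=[4 8 0 1 12 17 18 11 9]
t=14: x=[4.2600 7.2200 0.5850 1.6500 11.6100 16.7400 17.4800 11.3250 9.1300] k=[0 3 0 0 9 22 15 8 14]
t=15: x=[0.1950 2.6100 0.1950 0.5850 9.2600 20.7000 15.0000 8.8450 13.6100] k=[4 0 0 0 12 16 18 5 13]

0.0018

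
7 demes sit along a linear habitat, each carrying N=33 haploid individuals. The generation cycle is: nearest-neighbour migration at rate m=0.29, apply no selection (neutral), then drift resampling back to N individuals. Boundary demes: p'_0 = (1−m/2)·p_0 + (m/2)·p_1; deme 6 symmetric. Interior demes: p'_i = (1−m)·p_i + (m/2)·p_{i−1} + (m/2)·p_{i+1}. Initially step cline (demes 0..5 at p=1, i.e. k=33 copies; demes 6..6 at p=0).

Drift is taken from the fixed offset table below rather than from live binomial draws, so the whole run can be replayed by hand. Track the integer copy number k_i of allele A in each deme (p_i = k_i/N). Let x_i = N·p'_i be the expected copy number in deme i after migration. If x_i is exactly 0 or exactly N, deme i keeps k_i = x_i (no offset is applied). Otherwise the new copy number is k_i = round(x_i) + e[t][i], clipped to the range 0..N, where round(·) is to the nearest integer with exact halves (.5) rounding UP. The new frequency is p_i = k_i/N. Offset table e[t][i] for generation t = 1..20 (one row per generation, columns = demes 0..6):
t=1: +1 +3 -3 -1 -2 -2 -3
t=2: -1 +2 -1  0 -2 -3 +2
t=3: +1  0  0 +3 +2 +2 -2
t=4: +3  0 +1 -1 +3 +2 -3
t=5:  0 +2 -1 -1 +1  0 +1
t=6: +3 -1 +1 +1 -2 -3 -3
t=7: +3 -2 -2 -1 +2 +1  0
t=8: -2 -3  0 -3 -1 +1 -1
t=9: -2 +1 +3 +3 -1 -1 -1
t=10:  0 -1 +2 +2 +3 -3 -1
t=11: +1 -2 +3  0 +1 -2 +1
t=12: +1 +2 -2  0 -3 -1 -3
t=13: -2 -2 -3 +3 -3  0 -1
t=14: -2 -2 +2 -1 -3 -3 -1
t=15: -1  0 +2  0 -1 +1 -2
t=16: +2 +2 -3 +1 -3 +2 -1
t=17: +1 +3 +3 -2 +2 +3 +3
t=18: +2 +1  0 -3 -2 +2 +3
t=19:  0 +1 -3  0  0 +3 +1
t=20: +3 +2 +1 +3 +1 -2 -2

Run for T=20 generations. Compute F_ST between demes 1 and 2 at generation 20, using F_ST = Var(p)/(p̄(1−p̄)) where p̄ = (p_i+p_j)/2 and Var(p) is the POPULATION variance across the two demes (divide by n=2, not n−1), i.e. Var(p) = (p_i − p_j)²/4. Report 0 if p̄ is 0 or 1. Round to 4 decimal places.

0.1000

t=0: k=[33 33 33 33 33 33 0]
t=1: x=[33.0000 33.0000 33.0000 33.0000 33.0000 28.2150 4.7850] k=[33 33 33 33 33 26 2]
t=2: x=[33.0000 33.0000 33.0000 33.0000 31.9850 23.5350 5.4800] k=[33 33 33 33 30 21 7]
t=3: x=[33.0000 33.0000 33.0000 32.5650 29.1300 20.2750 9.0300] k=[33 33 33 33 31 22 7]
t=4: x=[33.0000 33.0000 33.0000 32.7100 29.9850 21.1300 9.1750] k=[33 33 33 32 33 23 6]
t=5: x=[33.0000 33.0000 32.8550 32.2900 31.4050 21.9850 8.4650] k=[33 33 32 31 32 22 9]
t=6: x=[33.0000 32.8550 32.0000 31.2900 30.4050 21.5650 10.8850] k=[33 32 33 32 28 19 8]
t=7: x=[32.8550 32.2900 32.7100 31.5650 27.2750 18.7100 9.5950] k=[33 30 31 31 29 20 10]
t=8: x=[32.5650 30.5800 30.8550 30.7100 27.9850 19.8550 11.4500] k=[31 28 31 28 27 21 10]
t=9: x=[30.5650 28.8700 30.1300 28.2900 26.2750 20.2750 11.5950] k=[29 30 33 31 25 19 11]
t=10: x=[29.1450 30.2900 32.2750 30.4200 25.0000 18.7100 12.1600] k=[29 29 33 32 28 16 11]
t=11: x=[29.0000 29.5800 32.2750 31.5650 26.8400 17.0150 11.7250] k=[30 28 33 32 28 15 13]
t=12: x=[29.7100 29.0150 32.1300 31.5650 26.6950 16.5950 13.2900] k=[31 31 30 32 24 16 10]
t=13: x=[31.0000 30.8550 30.4350 30.5500 24.0000 16.2900 10.8700] k=[29 29 27 33 21 16 10]
t=14: x=[29.0000 28.7100 28.1600 30.3900 22.0150 15.8550 10.8700] k=[27 27 30 29 19 13 10]
t=15: x=[27.0000 27.4350 29.4200 27.6950 19.5800 13.4350 10.4350] k=[26 27 31 28 19 14 8]
t=16: x=[26.1450 27.4350 29.9850 27.1300 19.5800 13.8550 8.8700] k=[28 29 27 28 17 16 8]
t=17: x=[28.1450 28.5650 27.4350 26.2600 18.4500 14.9850 9.1600] k=[29 32 30 24 20 18 12]
t=18: x=[29.4350 31.2750 29.4200 24.2900 20.2900 17.4200 12.8700] k=[31 32 29 21 18 19 16]
t=19: x=[31.1450 31.4200 28.2750 21.7250 18.5800 18.4200 16.4350] k=[31 32 25 22 19 21 17]
t=20: x=[31.1450 30.8400 25.5800 22.0000 19.7250 20.1300 17.5800] k=[33 33 27 25 21 18 16]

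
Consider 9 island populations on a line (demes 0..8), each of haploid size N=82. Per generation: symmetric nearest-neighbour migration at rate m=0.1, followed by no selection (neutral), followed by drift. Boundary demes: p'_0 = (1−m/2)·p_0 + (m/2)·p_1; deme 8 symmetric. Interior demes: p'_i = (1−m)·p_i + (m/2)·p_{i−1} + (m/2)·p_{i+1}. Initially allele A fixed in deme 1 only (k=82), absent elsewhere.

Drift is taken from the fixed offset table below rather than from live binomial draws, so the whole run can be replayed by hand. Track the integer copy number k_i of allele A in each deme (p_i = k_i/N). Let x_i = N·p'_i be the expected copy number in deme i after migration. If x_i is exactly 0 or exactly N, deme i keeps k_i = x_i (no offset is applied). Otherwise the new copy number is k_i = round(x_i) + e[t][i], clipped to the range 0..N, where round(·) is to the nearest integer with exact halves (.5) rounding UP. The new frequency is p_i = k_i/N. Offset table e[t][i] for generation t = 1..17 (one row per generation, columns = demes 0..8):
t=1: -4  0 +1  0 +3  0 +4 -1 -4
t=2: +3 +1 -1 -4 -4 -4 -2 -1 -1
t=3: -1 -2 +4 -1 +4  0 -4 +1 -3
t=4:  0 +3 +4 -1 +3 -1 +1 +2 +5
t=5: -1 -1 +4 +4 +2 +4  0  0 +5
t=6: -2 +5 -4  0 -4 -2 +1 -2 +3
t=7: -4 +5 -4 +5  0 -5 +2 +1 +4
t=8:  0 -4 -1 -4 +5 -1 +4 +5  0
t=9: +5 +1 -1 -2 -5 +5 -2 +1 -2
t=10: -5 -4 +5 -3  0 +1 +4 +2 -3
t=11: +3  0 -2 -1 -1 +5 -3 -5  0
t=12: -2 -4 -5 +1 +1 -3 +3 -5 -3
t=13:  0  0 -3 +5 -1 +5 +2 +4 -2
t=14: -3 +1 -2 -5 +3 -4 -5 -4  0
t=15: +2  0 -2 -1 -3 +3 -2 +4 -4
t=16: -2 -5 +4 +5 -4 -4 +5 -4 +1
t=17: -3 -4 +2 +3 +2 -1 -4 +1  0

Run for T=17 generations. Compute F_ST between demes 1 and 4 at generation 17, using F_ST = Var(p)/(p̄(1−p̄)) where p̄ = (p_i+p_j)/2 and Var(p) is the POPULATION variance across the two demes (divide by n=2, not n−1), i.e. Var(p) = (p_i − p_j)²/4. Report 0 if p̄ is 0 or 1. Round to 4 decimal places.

0.0819

t=0: k=[0 82 0 0 0 0 0 0 0]
t=1: x=[4.1000 73.8000 4.1000 0.0000 0.0000 0.0000 0.0000 0.0000 0.0000] k=[0 74 5 0 0 0 0 0 0]
t=2: x=[3.7000 66.8500 8.2000 0.2500 0.0000 0.0000 0.0000 0.0000 0.0000] k=[7 68 7 0 0 0 0 0 0]
t=3: x=[10.0500 61.9000 9.7000 0.3500 0.0000 0.0000 0.0000 0.0000 0.0000] k=[9 60 14 0 0 0 0 0 0]
t=4: x=[11.5500 55.1500 15.6000 0.7000 0.0000 0.0000 0.0000 0.0000 0.0000] k=[12 58 20 0 0 0 0 0 0]
t=5: x=[14.3000 53.8000 20.9000 1.0000 0.0000 0.0000 0.0000 0.0000 0.0000] k=[13 53 25 5 0 0 0 0 0]
t=6: x=[15.0000 49.6000 25.4000 5.7500 0.2500 0.0000 0.0000 0.0000 0.0000] k=[13 55 21 6 0 0 0 0 0]
t=7: x=[15.1000 51.2000 21.9500 6.4500 0.3000 0.0000 0.0000 0.0000 0.0000] k=[11 56 18 11 0 0 0 0 0]
t=8: x=[13.2500 51.8500 19.5500 10.8000 0.5500 0.0000 0.0000 0.0000 0.0000] k=[13 48 19 7 6 0 0 0 0]
t=9: x=[14.7500 44.8000 19.8500 7.5500 5.7500 0.3000 0.0000 0.0000 0.0000] k=[20 46 19 6 1 5 0 0 0]
t=10: x=[21.3000 43.3500 19.7000 6.4000 1.4500 4.5500 0.2500 0.0000 0.0000] k=[16 39 25 3 1 6 4 0 0]
t=11: x=[17.1500 37.1500 24.6000 4.0000 1.3500 5.6500 3.9000 0.2000 0.0000] k=[20 37 23 3 0 11 1 0 0]
t=12: x=[20.8500 35.4500 22.7000 3.8500 0.7000 9.9500 1.4500 0.0500 0.0000] k=[19 31 18 5 2 7 4 0 0]
t=13: x=[19.6000 29.7500 18.0000 5.5000 2.4000 6.6000 3.9500 0.2000 0.0000] k=[20 30 15 11 1 12 6 4 0]
t=14: x=[20.5000 28.7500 15.5500 10.7000 2.0500 11.1500 6.2000 3.9000 0.2000] k=[18 30 14 6 5 7 1 0 0]
t=15: x=[18.6000 28.6000 14.4000 6.3500 5.1500 6.6000 1.2500 0.0500 0.0000] k=[21 29 12 5 2 10 0 4 0]
t=16: x=[21.4000 27.7500 12.5000 5.2000 2.5500 9.1000 0.7000 3.6000 0.2000] k=[19 23 17 10 0 5 6 0 1]
t=17: x=[19.2000 22.5000 16.9500 9.8500 0.7500 4.8000 5.6500 0.3500 0.9500] k=[16 19 19 13 3 4 2 1 1]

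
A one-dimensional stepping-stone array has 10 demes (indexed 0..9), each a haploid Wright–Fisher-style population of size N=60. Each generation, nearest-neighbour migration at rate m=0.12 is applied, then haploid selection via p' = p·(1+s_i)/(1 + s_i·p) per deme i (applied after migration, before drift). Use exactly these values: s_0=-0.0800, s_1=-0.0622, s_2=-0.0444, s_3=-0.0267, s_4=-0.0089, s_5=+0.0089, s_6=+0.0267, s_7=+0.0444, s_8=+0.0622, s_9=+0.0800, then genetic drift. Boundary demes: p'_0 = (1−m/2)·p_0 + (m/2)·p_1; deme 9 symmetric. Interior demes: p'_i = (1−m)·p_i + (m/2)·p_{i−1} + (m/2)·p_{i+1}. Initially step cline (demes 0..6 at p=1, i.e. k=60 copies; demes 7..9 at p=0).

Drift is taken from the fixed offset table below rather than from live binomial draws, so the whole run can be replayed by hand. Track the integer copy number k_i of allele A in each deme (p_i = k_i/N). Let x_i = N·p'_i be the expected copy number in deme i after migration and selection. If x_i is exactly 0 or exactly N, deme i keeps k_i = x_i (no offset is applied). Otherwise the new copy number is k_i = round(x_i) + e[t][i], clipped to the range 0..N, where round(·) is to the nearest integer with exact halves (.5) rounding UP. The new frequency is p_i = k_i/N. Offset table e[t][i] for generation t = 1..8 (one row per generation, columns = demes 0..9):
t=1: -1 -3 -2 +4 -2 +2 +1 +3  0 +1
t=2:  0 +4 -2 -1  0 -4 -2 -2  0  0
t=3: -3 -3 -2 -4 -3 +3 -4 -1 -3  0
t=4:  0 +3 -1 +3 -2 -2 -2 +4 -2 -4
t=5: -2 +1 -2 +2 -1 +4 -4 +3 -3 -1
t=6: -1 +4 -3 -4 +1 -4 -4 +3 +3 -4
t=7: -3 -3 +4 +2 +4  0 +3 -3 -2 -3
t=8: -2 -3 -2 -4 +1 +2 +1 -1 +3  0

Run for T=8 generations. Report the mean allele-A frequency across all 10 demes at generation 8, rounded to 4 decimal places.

0.6883

t=0: k=[60 60 60 60 60 60 60 0 0 0]
t=1: x=[60.0000 60.0000 60.0000 60.0000 60.0000 60.0000 56.4881 3.7499 0.0000 0.0000] k=[60 60 60 60 60 60 57 7 0 0]
t=2: x=[60.0000 60.0000 60.0000 60.0000 60.0000 59.8216 54.3170 9.9349 0.4459 0.0000] k=[60 60 60 60 60 56 52 8 0 0]
t=3: x=[60.0000 60.0000 60.0000 60.0000 59.7579 56.0330 49.8246 10.5319 0.5096 0.0000] k=[60 60 60 60 57 59 46 10 0 0]
t=4: x=[60.0000 60.0000 60.0000 59.8151 57.2769 58.1162 44.9194 11.9709 0.6369 0.0000] k=[60 60 60 60 55 56 43 16 0 0]
t=5: x=[60.0000 60.0000 60.0000 59.6918 55.3216 55.1993 42.4885 17.1878 1.0187 0.0000] k=[60 60 60 60 54 59 38 20 0 0]
t=6: x=[60.0000 60.0000 60.0000 59.6302 54.6163 57.4616 38.5445 20.4617 1.2731 0.0000] k=[60 60 60 56 56 53 35 23 4 0]
t=7: x=[60.0000 60.0000 59.7489 56.1435 55.7851 52.1606 35.7417 23.1950 5.1785 0.2591] k=[60 60 60 58 60 52 39 20 3 0]
t=8: x=[60.0000 60.0000 59.8744 58.1932 59.3947 51.7632 39.0011 20.7051 4.0627 0.1944] k=[60 60 58 54 60 54 40 20 7 0]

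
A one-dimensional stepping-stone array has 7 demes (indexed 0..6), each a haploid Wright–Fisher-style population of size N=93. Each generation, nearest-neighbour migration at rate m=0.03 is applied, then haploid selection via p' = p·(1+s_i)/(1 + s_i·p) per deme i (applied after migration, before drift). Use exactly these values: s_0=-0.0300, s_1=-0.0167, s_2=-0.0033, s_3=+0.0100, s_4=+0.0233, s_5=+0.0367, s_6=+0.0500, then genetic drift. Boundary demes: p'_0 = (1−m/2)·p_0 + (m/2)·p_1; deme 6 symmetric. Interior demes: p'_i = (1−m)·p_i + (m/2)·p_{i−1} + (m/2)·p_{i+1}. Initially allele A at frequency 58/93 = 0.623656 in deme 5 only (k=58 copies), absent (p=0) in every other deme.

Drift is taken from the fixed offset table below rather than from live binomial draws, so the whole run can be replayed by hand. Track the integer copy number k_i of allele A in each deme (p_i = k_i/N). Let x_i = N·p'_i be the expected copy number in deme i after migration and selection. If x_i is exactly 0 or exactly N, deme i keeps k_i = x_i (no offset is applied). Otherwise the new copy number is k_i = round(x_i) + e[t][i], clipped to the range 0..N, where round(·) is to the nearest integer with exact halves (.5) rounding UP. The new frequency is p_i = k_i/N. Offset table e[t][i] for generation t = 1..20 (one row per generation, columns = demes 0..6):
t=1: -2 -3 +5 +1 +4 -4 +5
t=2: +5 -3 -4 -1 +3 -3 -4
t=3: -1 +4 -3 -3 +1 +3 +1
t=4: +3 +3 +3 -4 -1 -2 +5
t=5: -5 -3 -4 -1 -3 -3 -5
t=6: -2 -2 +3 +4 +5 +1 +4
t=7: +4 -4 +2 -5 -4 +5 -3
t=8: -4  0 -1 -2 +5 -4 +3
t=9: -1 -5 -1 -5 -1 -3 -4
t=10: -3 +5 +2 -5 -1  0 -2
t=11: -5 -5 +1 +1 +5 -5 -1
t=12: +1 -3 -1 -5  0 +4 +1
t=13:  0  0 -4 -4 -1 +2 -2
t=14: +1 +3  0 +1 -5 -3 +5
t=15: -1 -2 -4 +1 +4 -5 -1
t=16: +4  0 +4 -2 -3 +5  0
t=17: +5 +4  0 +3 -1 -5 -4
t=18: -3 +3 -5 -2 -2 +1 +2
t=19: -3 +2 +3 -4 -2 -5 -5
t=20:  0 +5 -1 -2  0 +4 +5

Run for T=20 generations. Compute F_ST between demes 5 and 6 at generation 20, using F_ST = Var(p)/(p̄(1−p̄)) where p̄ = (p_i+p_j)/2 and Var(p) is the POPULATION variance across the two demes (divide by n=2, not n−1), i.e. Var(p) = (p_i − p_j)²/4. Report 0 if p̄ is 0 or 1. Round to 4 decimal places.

t=0: k=[0 0 0 0 0 58 0]
t=1: x=[0.0000 0.0000 0.0000 0.0000 0.8901 57.0580 0.9131] k=[0 0 0 0 5 53 6]
t=2: x=[0.0000 0.0000 0.0000 0.0757 5.7684 52.4013 7.0150] k=[0 0 0 0 9 49 3]
t=3: x=[0.0000 0.0000 0.0000 0.1363 9.6626 48.5469 3.8668] k=[0 0 0 0 11 52 5]
t=4: x=[0.0000 0.0000 0.0000 0.1666 11.6833 51.5098 5.9719] k=[0 0 0 0 11 50 11]
t=5: x=[0.0000 0.0000 0.0000 0.1666 11.6527 49.6650 12.0890] k=[0 0 0 0 9 47 7]
t=6: x=[0.0000 0.0000 0.0000 0.1363 9.6321 46.6679 7.9475] k=[0 0 0 4 15 48 12]
t=7: x=[0.0000 0.0000 0.0598 4.1442 15.6272 47.8027 13.0788] k=[0 0 2 0 12 53 10]
t=8: x=[0.0000 0.0295 1.9337 0.2121 12.6852 52.5656 11.1136] k=[0 0 1 0 18 49 14]
t=9: x=[0.0000 0.0147 0.9668 0.2878 18.5345 48.8465 15.1331] k=[0 0 0 0 18 46 11]
t=10: x=[0.0000 0.0000 0.0000 0.2727 18.4888 45.8926 12.0267] k=[0 0 0 0 17 46 10]
t=11: x=[0.0000 0.0000 0.0000 0.2575 17.5049 45.8625 11.0046] k=[0 0 0 1 23 41 10]
t=12: x=[0.0000 0.0000 0.0150 1.3280 23.3404 41.0898 10.9268] k=[0 0 0 0 23 45 12]
t=13: x=[0.0000 0.0000 0.0000 0.3484 23.3859 45.0116 13.0322] k=[0 0 0 0 22 47 11]
t=14: x=[0.0000 0.0000 0.0000 0.3333 22.4347 46.9230 12.0423] k=[0 0 0 1 17 44 17]
t=15: x=[0.0000 0.0000 0.0150 1.2371 17.4897 44.0247 18.1058] k=[0 0 0 2 21 39 17]
t=16: x=[0.0000 0.0000 0.0299 2.2770 21.3616 39.2150 18.0285] k=[0 0 4 0 18 44 18]
t=17: x=[0.0000 0.0590 3.8677 0.3333 18.4584 44.0548 19.1205] k=[0 4 4 3 17 39 15]
t=18: x=[0.0582 3.8769 3.9724 3.2561 17.4441 39.1245 15.9959] k=[0 7 0 1 15 40 18]
t=19: x=[0.1019 6.6848 0.1196 1.2068 15.4596 40.1151 19.0587] k=[0 9 3 0 13 35 14]
t=20: x=[0.1310 8.6421 3.0353 0.2424 13.3970 35.1394 14.9160] k=[0 14 2 0 13 39 20]

0.0482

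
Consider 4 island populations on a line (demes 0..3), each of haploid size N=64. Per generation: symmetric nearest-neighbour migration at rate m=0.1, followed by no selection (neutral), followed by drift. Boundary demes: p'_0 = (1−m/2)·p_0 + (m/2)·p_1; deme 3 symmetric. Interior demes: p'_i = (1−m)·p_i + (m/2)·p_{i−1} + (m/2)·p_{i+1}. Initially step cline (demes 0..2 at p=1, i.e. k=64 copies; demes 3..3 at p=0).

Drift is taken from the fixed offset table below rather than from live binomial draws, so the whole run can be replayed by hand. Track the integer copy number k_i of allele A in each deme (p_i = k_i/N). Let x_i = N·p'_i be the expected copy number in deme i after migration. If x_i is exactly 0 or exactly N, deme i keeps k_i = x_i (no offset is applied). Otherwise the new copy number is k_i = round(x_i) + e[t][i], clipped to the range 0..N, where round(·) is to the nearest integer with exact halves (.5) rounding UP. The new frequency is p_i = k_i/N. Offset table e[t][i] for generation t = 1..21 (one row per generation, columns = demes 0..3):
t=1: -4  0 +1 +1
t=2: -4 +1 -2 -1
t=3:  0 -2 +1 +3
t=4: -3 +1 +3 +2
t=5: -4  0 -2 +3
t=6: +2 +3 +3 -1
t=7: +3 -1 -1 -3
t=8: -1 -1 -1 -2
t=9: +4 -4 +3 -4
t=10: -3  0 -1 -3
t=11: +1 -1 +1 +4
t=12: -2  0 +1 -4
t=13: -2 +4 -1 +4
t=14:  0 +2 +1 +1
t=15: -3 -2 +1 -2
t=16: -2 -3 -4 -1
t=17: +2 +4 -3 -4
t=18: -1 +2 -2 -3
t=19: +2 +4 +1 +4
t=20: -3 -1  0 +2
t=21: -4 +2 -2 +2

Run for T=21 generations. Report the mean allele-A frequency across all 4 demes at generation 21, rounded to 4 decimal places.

t=0: k=[64 64 64 0]
t=1: x=[64.0000 64.0000 60.8000 3.2000] k=[64 64 62 4]
t=2: x=[64.0000 63.9000 59.2000 6.9000] k=[64 64 57 6]
t=3: x=[64.0000 63.6500 54.8000 8.5500] k=[64 62 56 12]
t=4: x=[63.9000 61.8000 54.1000 14.2000] k=[61 63 57 16]
t=5: x=[61.1000 62.6000 55.2500 18.0500] k=[57 63 53 21]
t=6: x=[57.3000 62.2000 51.9000 22.6000] k=[59 64 55 22]
t=7: x=[59.2500 63.3000 53.8000 23.6500] k=[62 62 53 21]
t=8: x=[62.0000 61.5500 51.8500 22.6000] k=[61 61 51 21]
t=9: x=[61.0000 60.5000 50.0000 22.5000] k=[64 57 53 19]
t=10: x=[63.6500 57.1500 51.5000 20.7000] k=[61 57 51 18]
t=11: x=[60.8000 56.9000 49.6500 19.6500] k=[62 56 51 24]
t=12: x=[61.7000 56.0500 49.9000 25.3500] k=[60 56 51 21]
t=13: x=[59.8000 55.9500 49.7500 22.5000] k=[58 60 49 27]
t=14: x=[58.1000 59.3500 48.4500 28.1000] k=[58 61 49 29]
t=15: x=[58.1500 60.2500 48.6000 30.0000] k=[55 58 50 28]
t=16: x=[55.1500 57.4500 49.3000 29.1000] k=[53 54 45 28]
t=17: x=[53.0500 53.5000 44.6000 28.8500] k=[55 58 42 25]
t=18: x=[55.1500 57.0500 41.9500 25.8500] k=[54 59 40 23]
t=19: x=[54.2500 57.8000 40.1000 23.8500] k=[56 62 41 28]
t=20: x=[56.3000 60.6500 41.4000 28.6500] k=[53 60 41 31]
t=21: x=[53.3500 58.7000 41.4500 31.5000] k=[49 61 39 34]

0.7148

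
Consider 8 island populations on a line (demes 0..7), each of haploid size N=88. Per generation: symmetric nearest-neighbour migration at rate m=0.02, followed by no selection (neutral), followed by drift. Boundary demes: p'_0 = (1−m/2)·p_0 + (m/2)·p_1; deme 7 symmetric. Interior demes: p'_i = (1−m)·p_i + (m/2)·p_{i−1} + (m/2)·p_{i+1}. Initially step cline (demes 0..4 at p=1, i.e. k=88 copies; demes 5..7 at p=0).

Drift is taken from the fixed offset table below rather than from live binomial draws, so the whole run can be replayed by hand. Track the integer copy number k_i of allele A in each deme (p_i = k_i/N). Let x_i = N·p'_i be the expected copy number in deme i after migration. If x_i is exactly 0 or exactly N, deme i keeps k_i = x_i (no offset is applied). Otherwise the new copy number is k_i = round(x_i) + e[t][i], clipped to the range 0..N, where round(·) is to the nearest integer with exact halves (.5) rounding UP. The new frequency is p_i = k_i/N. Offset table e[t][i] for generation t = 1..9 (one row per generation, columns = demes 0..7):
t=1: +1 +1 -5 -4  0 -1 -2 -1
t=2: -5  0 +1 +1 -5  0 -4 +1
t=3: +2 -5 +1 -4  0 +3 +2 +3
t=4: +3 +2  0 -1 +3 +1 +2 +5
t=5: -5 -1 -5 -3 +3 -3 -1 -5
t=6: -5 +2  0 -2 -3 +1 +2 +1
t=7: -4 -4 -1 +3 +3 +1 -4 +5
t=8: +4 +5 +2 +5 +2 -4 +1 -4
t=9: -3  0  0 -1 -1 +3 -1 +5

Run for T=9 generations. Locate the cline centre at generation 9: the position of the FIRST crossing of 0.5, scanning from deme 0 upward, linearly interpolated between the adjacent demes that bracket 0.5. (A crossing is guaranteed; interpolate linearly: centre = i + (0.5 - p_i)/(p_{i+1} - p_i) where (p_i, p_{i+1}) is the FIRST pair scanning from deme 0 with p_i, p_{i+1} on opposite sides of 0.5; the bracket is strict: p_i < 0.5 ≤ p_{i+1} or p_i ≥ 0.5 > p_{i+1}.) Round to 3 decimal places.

4.521

t=0: k=[88 88 88 88 88 0 0 0]
t=1: x=[88.0000 88.0000 88.0000 88.0000 87.1200 0.8800 0.0000 0.0000] k=[88 88 88 88 87 0 0 0]
t=2: x=[88.0000 88.0000 88.0000 87.9900 86.1400 0.8700 0.0000 0.0000] k=[88 88 88 88 81 1 0 0]
t=3: x=[88.0000 88.0000 88.0000 87.9300 80.2700 1.7900 0.0100 0.0000] k=[88 88 88 84 80 5 2 0]
t=4: x=[88.0000 88.0000 87.9600 84.0000 79.2900 5.7200 2.0100 0.0200] k=[88 88 88 83 82 7 4 5]
t=5: x=[88.0000 88.0000 87.9500 83.0400 81.2600 7.7200 4.0400 4.9900] k=[88 88 83 80 84 5 3 0]
t=6: x=[88.0000 87.9500 83.0200 80.0700 83.1700 5.7700 2.9900 0.0300] k=[88 88 83 78 80 7 5 1]
t=7: x=[88.0000 87.9500 83.0000 78.0700 79.2500 7.7100 4.9800 1.0400] k=[88 84 82 81 82 9 1 6]
t=8: x=[87.9600 84.0200 82.0100 81.0200 81.2600 9.6500 1.1300 5.9500] k=[88 88 84 86 83 6 2 2]
t=9: x=[88.0000 87.9600 84.0600 85.9500 82.2600 6.7300 2.0400 2.0000] k=[88 88 84 85 81 10 1 7]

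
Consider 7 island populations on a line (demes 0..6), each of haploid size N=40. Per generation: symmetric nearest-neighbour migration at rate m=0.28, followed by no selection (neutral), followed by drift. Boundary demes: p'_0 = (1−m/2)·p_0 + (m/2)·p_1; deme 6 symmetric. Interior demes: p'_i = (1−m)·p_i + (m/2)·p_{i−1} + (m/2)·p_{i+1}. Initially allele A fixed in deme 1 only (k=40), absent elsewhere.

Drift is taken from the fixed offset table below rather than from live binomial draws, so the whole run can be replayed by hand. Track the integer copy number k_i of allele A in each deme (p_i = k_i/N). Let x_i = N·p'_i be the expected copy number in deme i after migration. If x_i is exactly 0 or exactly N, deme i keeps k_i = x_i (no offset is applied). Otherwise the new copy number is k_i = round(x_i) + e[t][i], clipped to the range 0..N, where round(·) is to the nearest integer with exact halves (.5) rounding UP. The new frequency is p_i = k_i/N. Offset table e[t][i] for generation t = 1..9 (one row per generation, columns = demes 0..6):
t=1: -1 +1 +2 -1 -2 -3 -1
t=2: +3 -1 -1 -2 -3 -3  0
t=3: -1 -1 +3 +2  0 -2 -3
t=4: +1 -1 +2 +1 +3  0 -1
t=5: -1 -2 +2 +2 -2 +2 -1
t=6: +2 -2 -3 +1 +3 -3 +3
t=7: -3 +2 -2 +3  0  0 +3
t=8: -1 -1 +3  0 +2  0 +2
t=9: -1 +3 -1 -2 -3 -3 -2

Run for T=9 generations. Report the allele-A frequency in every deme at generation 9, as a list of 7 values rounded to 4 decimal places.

t=0: k=[0 40 0 0 0 0 0]
t=1: x=[5.6000 28.8000 5.6000 0.0000 0.0000 0.0000 0.0000] k=[5 30 8 0 0 0 0]
t=2: x=[8.5000 23.4200 9.9600 1.1200 0.0000 0.0000 0.0000] k=[12 22 9 0 0 0 0]
t=3: x=[13.4000 18.7800 9.5600 1.2600 0.0000 0.0000 0.0000] k=[12 18 13 3 0 0 0]
t=4: x=[12.8400 16.4600 12.3000 3.9800 0.4200 0.0000 0.0000] k=[14 15 14 5 3 0 0]
t=5: x=[14.1400 14.7200 12.8800 5.9800 2.8600 0.4200 0.0000] k=[13 13 15 8 1 2 0]
t=6: x=[13.0000 13.2800 13.7400 8.0000 2.1200 1.5800 0.2800] k=[15 11 11 9 5 0 3]
t=7: x=[14.4400 11.5600 10.7200 8.7200 4.8600 1.1200 2.5800] k=[11 14 9 12 5 1 6]
t=8: x=[11.4200 12.8800 10.1200 10.6000 5.4200 2.2600 5.3000] k=[10 12 13 11 7 2 7]
t=9: x=[10.2800 11.8600 12.5800 10.7200 6.8600 3.4000 6.3000] k=[9 15 12 9 4 0 4]

[0.2250, 0.3750, 0.3000, 0.2250, 0.1000, 0.0000, 0.1000]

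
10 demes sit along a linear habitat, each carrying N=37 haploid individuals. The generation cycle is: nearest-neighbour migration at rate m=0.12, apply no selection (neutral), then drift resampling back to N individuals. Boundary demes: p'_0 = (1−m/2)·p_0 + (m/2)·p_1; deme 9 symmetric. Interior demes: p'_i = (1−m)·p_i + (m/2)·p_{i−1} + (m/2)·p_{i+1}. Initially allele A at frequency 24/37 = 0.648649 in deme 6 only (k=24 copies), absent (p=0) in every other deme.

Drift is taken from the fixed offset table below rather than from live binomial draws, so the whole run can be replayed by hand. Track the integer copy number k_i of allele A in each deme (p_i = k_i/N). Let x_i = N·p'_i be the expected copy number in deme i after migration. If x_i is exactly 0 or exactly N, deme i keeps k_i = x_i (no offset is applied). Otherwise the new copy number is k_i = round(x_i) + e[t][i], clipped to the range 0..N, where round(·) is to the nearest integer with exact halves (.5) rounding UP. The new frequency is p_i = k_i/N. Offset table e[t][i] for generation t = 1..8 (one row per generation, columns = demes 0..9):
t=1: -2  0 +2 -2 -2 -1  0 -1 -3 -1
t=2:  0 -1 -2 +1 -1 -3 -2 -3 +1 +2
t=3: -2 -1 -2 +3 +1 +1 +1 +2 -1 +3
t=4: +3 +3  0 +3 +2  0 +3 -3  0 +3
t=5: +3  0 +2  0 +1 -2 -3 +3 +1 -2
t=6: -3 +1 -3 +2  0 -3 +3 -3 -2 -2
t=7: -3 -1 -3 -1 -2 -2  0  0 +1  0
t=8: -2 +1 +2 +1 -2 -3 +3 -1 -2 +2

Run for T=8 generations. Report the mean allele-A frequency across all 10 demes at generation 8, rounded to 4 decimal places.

0.0595

t=0: k=[0 0 0 0 0 0 24 0 0 0]
t=1: x=[0.0000 0.0000 0.0000 0.0000 0.0000 1.4400 21.1200 1.4400 0.0000 0.0000] k=[0 0 0 0 0 0 21 0 0 0]
t=2: x=[0.0000 0.0000 0.0000 0.0000 0.0000 1.2600 18.4800 1.2600 0.0000 0.0000] k=[0 0 0 0 0 0 16 0 0 0]
t=3: x=[0.0000 0.0000 0.0000 0.0000 0.0000 0.9600 14.0800 0.9600 0.0000 0.0000] k=[0 0 0 0 0 2 15 3 0 0]
t=4: x=[0.0000 0.0000 0.0000 0.0000 0.1200 2.6600 13.5000 3.5400 0.1800 0.0000] k=[0 0 0 0 2 3 17 1 0 0]
t=5: x=[0.0000 0.0000 0.0000 0.1200 1.9400 3.7800 15.2000 1.9000 0.0600 0.0000] k=[0 0 0 0 3 2 12 5 1 0]
t=6: x=[0.0000 0.0000 0.0000 0.1800 2.7600 2.6600 10.9800 5.1800 1.1800 0.0600] k=[0 0 0 2 3 0 14 2 0 0]
t=7: x=[0.0000 0.0000 0.1200 1.9400 2.7600 1.0200 12.4400 2.6000 0.1200 0.0000] k=[0 0 0 1 1 0 12 3 1 0]
t=8: x=[0.0000 0.0000 0.0600 0.9400 0.9400 0.7800 10.7400 3.4200 1.0600 0.0600] k=[0 0 2 2 0 0 14 2 0 2]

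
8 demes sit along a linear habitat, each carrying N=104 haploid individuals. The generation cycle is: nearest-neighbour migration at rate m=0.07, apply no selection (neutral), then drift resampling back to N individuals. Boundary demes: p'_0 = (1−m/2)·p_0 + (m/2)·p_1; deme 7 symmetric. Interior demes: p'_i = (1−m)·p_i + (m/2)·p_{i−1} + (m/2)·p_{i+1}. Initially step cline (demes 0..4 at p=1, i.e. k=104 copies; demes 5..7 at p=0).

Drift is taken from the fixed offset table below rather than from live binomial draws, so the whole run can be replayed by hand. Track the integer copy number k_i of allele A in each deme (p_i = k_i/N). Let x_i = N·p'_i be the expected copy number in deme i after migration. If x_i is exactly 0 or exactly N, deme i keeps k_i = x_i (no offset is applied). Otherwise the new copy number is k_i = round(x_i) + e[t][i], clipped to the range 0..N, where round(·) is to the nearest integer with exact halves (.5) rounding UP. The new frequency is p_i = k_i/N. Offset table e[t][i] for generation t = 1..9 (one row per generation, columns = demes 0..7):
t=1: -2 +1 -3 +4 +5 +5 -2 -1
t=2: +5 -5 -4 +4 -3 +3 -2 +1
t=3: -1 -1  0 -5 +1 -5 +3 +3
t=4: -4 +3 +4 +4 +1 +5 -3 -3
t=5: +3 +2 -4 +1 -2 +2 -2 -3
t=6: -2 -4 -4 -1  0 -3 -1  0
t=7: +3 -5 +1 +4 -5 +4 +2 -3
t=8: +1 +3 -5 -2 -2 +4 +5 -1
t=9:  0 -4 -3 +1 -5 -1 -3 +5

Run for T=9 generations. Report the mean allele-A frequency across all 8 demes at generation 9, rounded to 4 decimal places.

0.6082

t=0: k=[104 104 104 104 104 0 0 0]
t=1: x=[104.0000 104.0000 104.0000 104.0000 100.3600 3.6400 0.0000 0.0000] k=[104 104 104 104 104 9 0 0]
t=2: x=[104.0000 104.0000 104.0000 104.0000 100.6750 12.0100 0.3150 0.0000] k=[104 104 104 104 98 15 0 0]
t=3: x=[104.0000 104.0000 104.0000 103.7900 95.3050 17.3800 0.5250 0.0000] k=[104 104 104 99 96 12 4 0]
t=4: x=[104.0000 104.0000 103.8250 99.0700 93.1650 14.6600 4.1400 0.1400] k=[104 104 104 103 94 20 1 0]
t=5: x=[104.0000 104.0000 103.9650 102.7200 91.7250 21.9250 1.6300 0.0350] k=[104 104 100 104 90 24 0 0]
t=6: x=[104.0000 103.8600 100.2800 103.3700 88.1800 25.4700 0.8400 0.0000] k=[104 100 96 102 88 22 0 0]
t=7: x=[103.8600 100.0000 96.3500 101.3000 86.1800 23.5400 0.7700 0.0000] k=[104 95 97 104 81 28 3 0]
t=8: x=[103.6850 95.3850 97.1750 102.9500 79.9500 28.9800 3.7700 0.1050] k=[104 98 92 101 78 33 9 0]
t=9: x=[103.7900 98.0000 92.5250 99.8800 77.2300 33.7350 9.5250 0.3150] k=[104 94 90 101 72 33 7 5]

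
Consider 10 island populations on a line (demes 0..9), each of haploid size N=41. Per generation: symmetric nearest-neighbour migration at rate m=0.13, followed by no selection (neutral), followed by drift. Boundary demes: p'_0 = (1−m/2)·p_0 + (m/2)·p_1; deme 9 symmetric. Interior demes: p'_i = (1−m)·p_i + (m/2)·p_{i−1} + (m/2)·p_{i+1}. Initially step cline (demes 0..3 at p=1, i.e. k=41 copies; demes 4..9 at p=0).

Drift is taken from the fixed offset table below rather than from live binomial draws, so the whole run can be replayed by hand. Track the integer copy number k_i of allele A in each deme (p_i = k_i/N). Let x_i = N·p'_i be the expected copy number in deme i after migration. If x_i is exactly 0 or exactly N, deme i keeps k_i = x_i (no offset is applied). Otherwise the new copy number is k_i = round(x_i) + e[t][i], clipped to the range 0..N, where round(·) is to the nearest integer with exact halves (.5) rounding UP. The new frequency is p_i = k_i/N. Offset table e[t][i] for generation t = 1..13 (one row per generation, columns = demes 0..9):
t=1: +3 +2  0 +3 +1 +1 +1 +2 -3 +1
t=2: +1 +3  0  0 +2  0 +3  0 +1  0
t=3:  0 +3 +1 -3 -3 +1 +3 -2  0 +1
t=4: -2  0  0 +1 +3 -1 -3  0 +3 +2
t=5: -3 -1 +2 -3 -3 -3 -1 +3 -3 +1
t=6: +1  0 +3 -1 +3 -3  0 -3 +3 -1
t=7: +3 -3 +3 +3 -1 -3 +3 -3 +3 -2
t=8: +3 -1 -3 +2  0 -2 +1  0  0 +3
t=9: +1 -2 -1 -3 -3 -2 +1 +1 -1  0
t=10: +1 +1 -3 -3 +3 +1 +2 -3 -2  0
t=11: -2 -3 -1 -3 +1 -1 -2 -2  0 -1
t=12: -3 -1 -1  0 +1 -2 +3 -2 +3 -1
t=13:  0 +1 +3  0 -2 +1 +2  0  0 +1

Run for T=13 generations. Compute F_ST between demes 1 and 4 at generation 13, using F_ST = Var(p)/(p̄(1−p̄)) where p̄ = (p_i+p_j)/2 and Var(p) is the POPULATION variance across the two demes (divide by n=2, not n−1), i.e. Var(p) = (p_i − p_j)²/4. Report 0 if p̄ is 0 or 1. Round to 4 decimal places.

t=0: k=[41 41 41 41 0 0 0 0 0 0]
t=1: x=[41.0000 41.0000 41.0000 38.3350 2.6650 0.0000 0.0000 0.0000 0.0000 0.0000] k=[41 41 41 41 4 0 0 0 0 0]
t=2: x=[41.0000 41.0000 41.0000 38.5950 6.1450 0.2600 0.0000 0.0000 0.0000 0.0000] k=[41 41 41 39 8 0 0 0 0 0]
t=3: x=[41.0000 41.0000 40.8700 37.1150 9.4950 0.5200 0.0000 0.0000 0.0000 0.0000] k=[41 41 41 34 6 2 0 0 0 0]
t=4: x=[41.0000 41.0000 40.5450 32.6350 7.5600 2.1300 0.1300 0.0000 0.0000 0.0000] k=[41 41 41 34 11 1 0 0 0 0]
t=5: x=[41.0000 41.0000 40.5450 32.9600 11.8450 1.5850 0.0650 0.0000 0.0000 0.0000] k=[41 41 41 30 9 0 0 0 0 0]
t=6: x=[41.0000 41.0000 40.2850 29.3500 9.7800 0.5850 0.0000 0.0000 0.0000 0.0000] k=[41 41 41 28 13 0 0 0 0 0]
t=7: x=[41.0000 41.0000 40.1550 27.8700 13.1300 0.8450 0.0000 0.0000 0.0000 0.0000] k=[41 41 41 31 12 0 0 0 0 0]
t=8: x=[41.0000 41.0000 40.3500 30.4150 12.4550 0.7800 0.0000 0.0000 0.0000 0.0000] k=[41 41 37 32 12 0 0 0 0 0]
t=9: x=[41.0000 40.7400 36.9350 31.0250 12.5200 0.7800 0.0000 0.0000 0.0000 0.0000] k=[41 39 36 28 10 0 0 0 0 0]
t=10: x=[40.8700 38.9350 35.6750 27.3500 10.5200 0.6500 0.0000 0.0000 0.0000 0.0000] k=[41 40 33 24 14 2 0 0 0 0]
t=11: x=[40.9350 39.6100 32.8700 23.9350 13.8700 2.6500 0.1300 0.0000 0.0000 0.0000] k=[39 37 32 21 15 2 0 0 0 0]
t=12: x=[38.8700 36.8050 31.6100 21.3250 14.5450 2.7150 0.1300 0.0000 0.0000 0.0000] k=[36 36 31 21 16 1 3 0 0 0]
t=13: x=[36.0000 35.6750 30.6750 21.3250 15.3500 2.1050 2.6750 0.1950 0.0000 0.0000] k=[36 37 34 21 13 3 5 0 0 0]

0.3600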